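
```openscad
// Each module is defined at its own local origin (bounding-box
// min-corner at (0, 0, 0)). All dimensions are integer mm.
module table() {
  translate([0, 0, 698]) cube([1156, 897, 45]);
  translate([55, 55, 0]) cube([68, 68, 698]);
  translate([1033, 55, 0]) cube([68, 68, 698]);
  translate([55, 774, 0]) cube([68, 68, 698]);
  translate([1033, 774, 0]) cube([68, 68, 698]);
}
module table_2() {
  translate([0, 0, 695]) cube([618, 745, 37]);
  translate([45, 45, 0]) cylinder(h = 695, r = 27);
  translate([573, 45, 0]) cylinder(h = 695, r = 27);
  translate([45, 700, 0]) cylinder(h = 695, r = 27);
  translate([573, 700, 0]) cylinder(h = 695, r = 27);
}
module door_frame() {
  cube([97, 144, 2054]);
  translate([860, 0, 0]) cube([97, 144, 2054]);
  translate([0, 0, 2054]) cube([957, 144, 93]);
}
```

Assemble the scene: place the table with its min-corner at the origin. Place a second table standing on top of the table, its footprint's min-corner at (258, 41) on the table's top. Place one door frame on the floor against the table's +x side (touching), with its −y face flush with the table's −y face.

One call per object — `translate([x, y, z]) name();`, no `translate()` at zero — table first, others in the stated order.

table();
translate([258, 41, 743]) table_2();
translate([1156, 0, 0]) door_frame();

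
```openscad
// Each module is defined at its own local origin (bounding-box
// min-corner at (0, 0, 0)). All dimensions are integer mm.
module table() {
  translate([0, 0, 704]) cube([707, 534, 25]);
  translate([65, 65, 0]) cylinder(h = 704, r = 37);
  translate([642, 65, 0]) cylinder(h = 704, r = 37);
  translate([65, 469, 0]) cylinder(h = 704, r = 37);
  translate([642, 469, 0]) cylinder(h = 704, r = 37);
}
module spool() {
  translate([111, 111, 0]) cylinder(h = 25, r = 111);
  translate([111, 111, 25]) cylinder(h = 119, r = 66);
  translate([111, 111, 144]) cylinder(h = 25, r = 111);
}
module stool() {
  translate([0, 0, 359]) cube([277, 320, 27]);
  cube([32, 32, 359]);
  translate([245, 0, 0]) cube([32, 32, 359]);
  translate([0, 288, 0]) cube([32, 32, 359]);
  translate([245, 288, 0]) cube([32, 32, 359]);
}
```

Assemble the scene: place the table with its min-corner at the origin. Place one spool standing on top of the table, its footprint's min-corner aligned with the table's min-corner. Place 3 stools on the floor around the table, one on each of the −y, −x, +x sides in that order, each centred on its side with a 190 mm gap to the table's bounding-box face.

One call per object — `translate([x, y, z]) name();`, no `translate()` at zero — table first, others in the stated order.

table();
translate([0, 0, 729]) spool();
translate([215, -510, 0]) stool();
translate([-467, 107, 0]) stool();
translate([897, 107, 0]) stool();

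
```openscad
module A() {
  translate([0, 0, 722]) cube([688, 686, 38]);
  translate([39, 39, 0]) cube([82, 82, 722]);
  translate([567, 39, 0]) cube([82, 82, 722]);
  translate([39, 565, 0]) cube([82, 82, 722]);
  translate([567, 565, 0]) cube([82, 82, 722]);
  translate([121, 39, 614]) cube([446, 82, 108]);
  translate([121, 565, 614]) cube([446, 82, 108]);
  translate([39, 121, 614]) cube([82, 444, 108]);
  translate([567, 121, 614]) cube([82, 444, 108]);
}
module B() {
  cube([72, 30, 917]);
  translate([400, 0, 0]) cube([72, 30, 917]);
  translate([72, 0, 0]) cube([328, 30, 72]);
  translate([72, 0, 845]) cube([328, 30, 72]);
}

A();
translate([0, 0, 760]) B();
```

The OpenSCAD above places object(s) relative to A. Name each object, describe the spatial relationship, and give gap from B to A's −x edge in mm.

The picture frame's min-x is at 0; the table's min-x is 0; gap = 0 mm.

A is a table. B is a picture frame. The picture frame is on top of the table. The gap from the picture frame to the table's −x edge is 0 mm.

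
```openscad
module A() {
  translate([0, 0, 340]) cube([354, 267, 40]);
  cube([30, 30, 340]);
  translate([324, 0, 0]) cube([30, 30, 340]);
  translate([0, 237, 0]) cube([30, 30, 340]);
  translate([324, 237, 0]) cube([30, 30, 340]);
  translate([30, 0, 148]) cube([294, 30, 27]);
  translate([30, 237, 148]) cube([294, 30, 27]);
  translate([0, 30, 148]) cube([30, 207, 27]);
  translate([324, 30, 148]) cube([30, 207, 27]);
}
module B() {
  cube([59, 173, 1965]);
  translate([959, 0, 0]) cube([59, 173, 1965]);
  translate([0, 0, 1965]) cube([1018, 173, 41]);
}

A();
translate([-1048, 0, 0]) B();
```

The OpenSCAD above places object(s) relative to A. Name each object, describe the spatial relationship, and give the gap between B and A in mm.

A is a stool. B is a door frame. The door frame is on the floor beside the stool on its −x side. The gap between the door frame and the stool is 30 mm.

The door frame's nearest face is 30 mm from the stool's −x face.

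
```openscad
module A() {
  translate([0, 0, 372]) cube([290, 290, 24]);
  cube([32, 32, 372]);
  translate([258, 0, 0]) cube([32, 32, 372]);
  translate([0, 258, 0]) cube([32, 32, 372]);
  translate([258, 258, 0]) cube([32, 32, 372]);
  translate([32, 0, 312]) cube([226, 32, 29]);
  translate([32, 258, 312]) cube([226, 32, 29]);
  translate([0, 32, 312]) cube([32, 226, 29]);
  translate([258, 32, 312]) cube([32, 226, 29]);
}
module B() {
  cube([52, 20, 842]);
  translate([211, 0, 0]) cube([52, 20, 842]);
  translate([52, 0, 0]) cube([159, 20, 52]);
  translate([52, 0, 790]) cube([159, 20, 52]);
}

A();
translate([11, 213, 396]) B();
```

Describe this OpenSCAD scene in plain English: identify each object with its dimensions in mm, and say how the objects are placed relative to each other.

A is a four-legged stool. The seat is a 290×290×24 mm slab whose top surface is at z = 396 mm; four square legs, each 32×32 mm in cross-section, run from the floor (z = 0) to the underside of the seat, each flush with a corner of the seat. Four stretchers, 32 mm wide and 29 mm tall, connect adjacent legs with their undersides at z = 312 mm, each running between the inner faces of the legs it joins and aligned with the legs' outer faces on the other axis.

B is a rectangular picture frame lying in the x–z plane (depth along y). The opening is 159 mm wide (x) by 738 mm tall (z), surrounded by a border 52 mm wide on all four sides. The frame is 20 mm deep and is made of two full-height vertical stiles with two horizontal rails fitted between them.

The picture frame is on top of the stool.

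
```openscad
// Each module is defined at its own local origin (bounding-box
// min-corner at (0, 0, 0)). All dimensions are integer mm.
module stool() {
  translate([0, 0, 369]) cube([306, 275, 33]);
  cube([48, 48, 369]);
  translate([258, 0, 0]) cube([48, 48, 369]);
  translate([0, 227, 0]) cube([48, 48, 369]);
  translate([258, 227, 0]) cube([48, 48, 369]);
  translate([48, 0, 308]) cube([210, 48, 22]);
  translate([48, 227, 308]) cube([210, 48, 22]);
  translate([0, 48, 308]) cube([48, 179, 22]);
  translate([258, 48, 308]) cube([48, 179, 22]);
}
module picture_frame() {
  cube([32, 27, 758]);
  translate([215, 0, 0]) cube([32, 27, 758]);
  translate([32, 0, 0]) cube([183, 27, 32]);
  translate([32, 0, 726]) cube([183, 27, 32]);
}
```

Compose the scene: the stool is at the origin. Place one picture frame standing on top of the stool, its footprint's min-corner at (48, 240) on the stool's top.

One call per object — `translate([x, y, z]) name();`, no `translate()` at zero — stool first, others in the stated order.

stool();
translate([48, 240, 402]) picture_frame();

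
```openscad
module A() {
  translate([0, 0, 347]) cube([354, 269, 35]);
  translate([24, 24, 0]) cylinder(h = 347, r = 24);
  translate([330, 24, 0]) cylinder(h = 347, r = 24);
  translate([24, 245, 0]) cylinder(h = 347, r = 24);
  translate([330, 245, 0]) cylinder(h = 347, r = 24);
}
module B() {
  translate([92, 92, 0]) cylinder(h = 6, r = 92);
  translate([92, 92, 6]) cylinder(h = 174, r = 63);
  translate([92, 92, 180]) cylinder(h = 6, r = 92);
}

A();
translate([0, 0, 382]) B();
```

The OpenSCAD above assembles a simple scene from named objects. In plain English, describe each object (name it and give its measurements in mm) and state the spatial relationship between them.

A is a four-legged stool. The seat is 354×269 mm, 35 mm thick, top at z = 382 mm. It stands on four round legs, each 48 mm in diameter, from z = 0 to the seat underside, each leg's axis is inset half a diameter from the nearest pair of seat edges (so the leg's bounding box is flush with the corner).

B is a spool: two coaxial disc flanges of radius 92 mm and thickness 6 mm, joined by a core cylinder of radius 63 mm and height 174 mm. The lower flange rests on z = 0 and the three cylinders share a vertical axis.

The spool is on top of the stool.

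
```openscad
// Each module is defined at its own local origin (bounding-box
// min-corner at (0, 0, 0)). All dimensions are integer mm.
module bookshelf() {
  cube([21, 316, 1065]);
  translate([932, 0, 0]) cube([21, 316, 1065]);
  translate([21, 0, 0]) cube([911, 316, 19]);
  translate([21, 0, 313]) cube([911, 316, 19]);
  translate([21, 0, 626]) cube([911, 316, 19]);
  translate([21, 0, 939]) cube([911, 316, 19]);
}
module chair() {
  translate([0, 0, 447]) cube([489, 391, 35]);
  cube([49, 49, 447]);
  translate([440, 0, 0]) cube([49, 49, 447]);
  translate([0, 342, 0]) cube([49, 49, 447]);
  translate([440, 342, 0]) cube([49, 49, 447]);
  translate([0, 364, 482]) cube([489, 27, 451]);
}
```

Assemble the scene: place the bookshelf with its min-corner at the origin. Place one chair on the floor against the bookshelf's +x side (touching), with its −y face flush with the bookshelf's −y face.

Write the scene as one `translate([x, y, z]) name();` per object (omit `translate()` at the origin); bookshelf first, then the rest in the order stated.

bookshelf();
translate([953, 0, 0]) chair();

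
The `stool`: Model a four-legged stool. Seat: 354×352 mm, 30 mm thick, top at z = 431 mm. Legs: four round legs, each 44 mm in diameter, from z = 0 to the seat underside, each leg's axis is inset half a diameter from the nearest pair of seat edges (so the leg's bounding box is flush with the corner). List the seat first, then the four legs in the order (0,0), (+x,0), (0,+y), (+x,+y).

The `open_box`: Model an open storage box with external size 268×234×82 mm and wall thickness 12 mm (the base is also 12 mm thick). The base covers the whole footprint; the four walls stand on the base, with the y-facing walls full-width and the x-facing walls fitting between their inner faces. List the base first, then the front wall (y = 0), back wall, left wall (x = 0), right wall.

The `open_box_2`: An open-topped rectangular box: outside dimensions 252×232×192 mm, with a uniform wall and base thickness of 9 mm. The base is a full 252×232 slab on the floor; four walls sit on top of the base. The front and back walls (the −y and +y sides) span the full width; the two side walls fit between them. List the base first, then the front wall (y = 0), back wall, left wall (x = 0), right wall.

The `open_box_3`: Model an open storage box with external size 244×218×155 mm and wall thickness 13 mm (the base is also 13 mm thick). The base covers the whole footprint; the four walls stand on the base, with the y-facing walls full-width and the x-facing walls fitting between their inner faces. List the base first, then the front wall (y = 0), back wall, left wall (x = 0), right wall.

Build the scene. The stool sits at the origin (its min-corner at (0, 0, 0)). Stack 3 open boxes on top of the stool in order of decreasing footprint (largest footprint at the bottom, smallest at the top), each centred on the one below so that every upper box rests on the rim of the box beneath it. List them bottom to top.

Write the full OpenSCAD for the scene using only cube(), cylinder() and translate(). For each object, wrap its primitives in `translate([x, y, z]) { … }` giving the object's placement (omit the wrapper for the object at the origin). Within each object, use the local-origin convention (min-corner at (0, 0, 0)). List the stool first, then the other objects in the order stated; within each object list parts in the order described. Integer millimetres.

translate([0, 0, 401]) cube([354, 352, 30]);
translate([22, 22, 0]) cylinder(h = 401, r = 22);
translate([332, 22, 0]) cylinder(h = 401, r = 22);
translate([22, 330, 0]) cylinder(h = 401, r = 22);
translate([332, 330, 0]) cylinder(h = 401, r = 22);
translate([43, 59, 431]) {
  cube([268, 234, 12]);
  translate([0, 0, 12]) cube([268, 12, 70]);
  translate([0, 222, 12]) cube([268, 12, 70]);
  translate([0, 12, 12]) cube([12, 210, 70]);
  translate([256, 12, 12]) cube([12, 210, 70]);
}
translate([51, 60, 513]) {
  cube([252, 232, 9]);
  translate([0, 0, 9]) cube([252, 9, 183]);
  translate([0, 223, 9]) cube([252, 9, 183]);
  translate([0, 9, 9]) cube([9, 214, 183]);
  translate([243, 9, 9]) cube([9, 214, 183]);
}
translate([55, 67, 705]) {
  cube([244, 218, 13]);
  translate([0, 0, 13]) cube([244, 13, 142]);
  translate([0, 205, 13]) cube([244, 13, 142]);
  translate([0, 13, 13]) cube([13, 192, 142]);
  translate([231, 13, 13]) cube([13, 192, 142]);
}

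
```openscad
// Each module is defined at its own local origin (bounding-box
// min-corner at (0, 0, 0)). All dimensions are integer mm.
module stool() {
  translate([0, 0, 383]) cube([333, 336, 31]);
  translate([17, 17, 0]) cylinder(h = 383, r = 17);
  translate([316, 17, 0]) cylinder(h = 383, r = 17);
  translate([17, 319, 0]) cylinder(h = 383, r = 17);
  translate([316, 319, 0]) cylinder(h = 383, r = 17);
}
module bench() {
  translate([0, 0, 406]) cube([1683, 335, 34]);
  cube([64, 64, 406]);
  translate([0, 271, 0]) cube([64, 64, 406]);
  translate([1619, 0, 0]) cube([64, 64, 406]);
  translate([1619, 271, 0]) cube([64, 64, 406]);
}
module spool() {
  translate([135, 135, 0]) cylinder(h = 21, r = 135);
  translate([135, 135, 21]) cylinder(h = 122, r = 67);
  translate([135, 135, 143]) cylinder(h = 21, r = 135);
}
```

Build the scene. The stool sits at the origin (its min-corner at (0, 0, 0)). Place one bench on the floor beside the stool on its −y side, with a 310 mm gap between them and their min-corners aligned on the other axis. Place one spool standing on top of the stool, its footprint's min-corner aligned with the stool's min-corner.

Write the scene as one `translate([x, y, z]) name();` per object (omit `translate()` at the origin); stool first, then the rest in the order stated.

stool();
translate([0, -645, 0]) bench();
translate([0, 0, 414]) spool();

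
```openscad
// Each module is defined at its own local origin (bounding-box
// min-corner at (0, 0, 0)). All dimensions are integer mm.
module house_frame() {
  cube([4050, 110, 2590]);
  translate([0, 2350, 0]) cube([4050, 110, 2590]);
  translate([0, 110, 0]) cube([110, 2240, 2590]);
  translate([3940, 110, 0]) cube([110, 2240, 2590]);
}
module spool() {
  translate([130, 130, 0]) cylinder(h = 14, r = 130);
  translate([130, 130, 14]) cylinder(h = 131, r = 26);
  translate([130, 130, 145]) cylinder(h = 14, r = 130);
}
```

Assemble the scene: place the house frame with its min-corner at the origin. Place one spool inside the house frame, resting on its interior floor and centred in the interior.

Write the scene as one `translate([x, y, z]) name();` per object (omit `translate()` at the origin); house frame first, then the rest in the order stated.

house_frame();
translate([1895, 1100, 0]) spool();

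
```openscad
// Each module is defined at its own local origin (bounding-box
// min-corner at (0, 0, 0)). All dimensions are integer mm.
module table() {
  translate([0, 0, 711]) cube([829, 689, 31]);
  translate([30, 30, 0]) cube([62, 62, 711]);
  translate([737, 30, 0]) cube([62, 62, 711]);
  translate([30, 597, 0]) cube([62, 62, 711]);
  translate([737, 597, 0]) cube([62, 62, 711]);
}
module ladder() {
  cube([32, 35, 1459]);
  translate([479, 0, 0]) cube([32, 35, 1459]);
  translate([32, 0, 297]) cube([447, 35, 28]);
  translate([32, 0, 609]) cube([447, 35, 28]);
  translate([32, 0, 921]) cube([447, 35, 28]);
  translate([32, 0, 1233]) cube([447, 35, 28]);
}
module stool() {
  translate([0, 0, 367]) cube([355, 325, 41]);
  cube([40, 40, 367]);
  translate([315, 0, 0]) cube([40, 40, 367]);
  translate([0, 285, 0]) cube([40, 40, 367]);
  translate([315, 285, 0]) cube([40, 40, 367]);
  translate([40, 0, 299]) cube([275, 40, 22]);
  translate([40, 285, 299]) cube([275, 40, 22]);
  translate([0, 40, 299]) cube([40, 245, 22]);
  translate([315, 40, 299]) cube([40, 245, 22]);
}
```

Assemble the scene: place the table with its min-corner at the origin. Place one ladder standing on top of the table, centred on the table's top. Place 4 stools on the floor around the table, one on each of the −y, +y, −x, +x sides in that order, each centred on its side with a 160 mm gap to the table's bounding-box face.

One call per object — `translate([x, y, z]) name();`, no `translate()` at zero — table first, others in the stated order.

table();
translate([159, 327, 742]) ladder();
translate([237, -485, 0]) stool();
translate([237, 849, 0]) stool();
translate([-515, 182, 0]) stool();
translate([989, 182, 0]) stool();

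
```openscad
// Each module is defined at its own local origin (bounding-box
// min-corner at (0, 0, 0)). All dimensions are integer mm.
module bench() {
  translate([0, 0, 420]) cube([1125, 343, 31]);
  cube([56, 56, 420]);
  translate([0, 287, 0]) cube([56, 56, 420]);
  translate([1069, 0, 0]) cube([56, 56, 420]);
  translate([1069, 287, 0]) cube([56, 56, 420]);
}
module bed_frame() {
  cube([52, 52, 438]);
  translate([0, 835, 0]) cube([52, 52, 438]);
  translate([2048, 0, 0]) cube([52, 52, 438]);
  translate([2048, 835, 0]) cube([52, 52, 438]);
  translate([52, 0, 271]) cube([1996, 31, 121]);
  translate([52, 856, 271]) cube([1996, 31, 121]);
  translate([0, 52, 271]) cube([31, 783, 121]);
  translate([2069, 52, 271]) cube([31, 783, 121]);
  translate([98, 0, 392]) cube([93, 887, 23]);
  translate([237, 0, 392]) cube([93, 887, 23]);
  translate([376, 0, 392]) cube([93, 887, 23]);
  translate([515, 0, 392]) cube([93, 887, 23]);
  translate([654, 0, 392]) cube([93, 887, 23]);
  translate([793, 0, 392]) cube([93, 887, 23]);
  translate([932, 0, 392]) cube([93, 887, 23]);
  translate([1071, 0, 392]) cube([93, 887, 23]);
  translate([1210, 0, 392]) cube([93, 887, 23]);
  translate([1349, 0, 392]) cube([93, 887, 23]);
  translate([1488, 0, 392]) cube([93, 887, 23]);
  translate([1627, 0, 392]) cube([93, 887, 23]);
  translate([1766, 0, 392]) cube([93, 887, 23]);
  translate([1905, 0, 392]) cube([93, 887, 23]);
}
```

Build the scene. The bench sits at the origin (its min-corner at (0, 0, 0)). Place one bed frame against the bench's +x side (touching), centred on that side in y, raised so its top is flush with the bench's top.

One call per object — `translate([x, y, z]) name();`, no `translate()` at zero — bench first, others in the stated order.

bench();
translate([1125, -272, 13]) bed_frame();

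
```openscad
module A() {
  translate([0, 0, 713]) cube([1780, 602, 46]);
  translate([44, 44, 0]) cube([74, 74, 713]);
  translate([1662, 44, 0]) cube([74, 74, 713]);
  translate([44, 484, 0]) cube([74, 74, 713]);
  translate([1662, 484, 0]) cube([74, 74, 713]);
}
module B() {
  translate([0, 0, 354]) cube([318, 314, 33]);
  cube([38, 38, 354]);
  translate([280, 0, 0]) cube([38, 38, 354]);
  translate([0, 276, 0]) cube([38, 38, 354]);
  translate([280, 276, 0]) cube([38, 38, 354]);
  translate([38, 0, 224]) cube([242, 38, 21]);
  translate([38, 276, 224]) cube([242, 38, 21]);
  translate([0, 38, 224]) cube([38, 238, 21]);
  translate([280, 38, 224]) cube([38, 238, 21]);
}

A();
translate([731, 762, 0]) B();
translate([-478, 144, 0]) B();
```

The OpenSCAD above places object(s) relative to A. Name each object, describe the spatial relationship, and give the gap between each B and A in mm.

Each stool's nearest face is 160 mm from the table's bounding box.

A is a table. B is a stool. Two stools sit around the table at the +y, −x sides. The gap between each stool and the table is 160 mm.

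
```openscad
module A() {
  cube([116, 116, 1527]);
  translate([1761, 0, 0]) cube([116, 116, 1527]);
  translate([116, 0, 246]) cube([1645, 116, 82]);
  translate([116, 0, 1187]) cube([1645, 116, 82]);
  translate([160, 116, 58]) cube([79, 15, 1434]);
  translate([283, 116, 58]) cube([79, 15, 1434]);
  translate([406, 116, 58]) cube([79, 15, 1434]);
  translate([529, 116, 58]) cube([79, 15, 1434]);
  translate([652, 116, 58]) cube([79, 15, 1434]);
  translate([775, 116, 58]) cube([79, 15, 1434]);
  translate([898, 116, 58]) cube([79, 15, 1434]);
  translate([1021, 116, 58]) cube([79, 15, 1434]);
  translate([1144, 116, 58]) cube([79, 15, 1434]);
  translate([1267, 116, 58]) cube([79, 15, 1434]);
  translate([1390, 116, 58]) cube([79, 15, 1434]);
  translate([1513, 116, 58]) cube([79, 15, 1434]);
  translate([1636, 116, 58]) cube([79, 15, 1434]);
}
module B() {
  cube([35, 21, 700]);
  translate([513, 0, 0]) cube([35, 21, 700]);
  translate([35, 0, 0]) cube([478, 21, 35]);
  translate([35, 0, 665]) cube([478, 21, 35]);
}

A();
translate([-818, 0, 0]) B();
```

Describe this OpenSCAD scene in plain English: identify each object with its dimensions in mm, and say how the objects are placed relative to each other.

A is a fence section. Two 116×116 mm posts, 1527 mm tall, stand on the floor with a clear span of 1645 mm between their inner faces. Two horizontal rails of 116×82 mm section span the gap between the posts with their undersides at z = 246 mm and z = 1187 mm, flush with the posts' −y face. 13 pickets, each 79 mm wide, 15 mm thick and 1434 mm tall, are fixed to the +y face of the rails with their bottoms at z = 58 mm, evenly spaced across the span with equal gaps (rounded down to the nearest mm) at the −x end and between each pair — any rounding remainder accumulates at the +x end.

B is a rectangular picture frame lying in the x–z plane (depth along y). The opening is 478 mm wide (x) by 630 mm tall (z), surrounded by a border 35 mm wide on all four sides. The frame is 21 mm deep and is made of two full-height vertical stiles with two horizontal rails fitted between them.

The picture frame is on the floor beside the fence section on its −x side.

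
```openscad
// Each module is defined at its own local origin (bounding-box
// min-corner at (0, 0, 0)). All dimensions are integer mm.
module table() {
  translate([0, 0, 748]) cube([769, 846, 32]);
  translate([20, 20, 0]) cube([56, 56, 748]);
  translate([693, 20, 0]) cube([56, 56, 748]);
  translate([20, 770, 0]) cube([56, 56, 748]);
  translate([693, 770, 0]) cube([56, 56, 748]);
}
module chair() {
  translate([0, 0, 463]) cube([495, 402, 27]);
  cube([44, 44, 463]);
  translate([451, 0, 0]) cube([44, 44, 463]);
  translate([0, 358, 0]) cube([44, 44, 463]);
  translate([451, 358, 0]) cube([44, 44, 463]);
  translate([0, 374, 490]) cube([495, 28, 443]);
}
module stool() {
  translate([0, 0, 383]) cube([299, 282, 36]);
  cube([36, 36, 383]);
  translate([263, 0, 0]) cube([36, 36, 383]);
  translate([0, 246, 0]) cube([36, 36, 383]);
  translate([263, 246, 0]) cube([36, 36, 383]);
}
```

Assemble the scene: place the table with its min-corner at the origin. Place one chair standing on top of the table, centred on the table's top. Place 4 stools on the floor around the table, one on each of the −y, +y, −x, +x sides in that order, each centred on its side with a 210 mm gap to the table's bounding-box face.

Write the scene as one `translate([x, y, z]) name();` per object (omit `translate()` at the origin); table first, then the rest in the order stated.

table();
translate([137, 222, 780]) chair();
translate([235, -492, 0]) stool();
translate([235, 1056, 0]) stool();
translate([-509, 282, 0]) stool();
translate([979, 282, 0]) stool();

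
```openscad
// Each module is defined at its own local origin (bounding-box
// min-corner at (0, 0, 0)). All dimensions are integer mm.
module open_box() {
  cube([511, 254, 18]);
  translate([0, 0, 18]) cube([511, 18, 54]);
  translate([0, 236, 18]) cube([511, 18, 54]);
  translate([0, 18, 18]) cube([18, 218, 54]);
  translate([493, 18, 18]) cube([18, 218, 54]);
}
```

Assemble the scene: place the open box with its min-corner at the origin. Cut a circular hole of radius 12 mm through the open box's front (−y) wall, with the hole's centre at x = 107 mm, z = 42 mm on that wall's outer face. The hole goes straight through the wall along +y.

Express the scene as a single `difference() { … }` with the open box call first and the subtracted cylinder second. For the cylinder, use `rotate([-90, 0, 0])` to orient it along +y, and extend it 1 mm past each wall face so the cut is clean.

difference() {
  open_box();
  translate([107, -1, 42]) rotate([-90, 0, 0]) cylinder(h = 20, r = 12);
}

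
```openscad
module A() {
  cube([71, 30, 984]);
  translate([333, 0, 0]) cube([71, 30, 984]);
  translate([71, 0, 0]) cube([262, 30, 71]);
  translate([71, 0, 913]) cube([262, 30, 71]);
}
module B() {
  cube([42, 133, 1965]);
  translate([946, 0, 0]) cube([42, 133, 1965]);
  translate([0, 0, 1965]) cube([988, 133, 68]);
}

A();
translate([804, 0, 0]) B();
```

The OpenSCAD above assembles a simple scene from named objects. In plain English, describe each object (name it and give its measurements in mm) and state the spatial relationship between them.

A is a picture frame with a 262×842 mm rectangular opening (x by z) and a uniform 71 mm border on every side. Frame depth is 30 mm along y. It is built from two vertical stiles running the full outside height and two horizontal rails spanning the gap between the stiles.

B is a door frame. The clear opening is 904 mm wide and 1965 mm high. Two 42 mm wide jambs, 133 mm deep, stand either side of the opening from the floor to the top of the opening. A 68 mm thick head sits across the top of both jambs, spanning the full outside width of the frame.

The door frame is on the floor beside the picture frame on its +x side.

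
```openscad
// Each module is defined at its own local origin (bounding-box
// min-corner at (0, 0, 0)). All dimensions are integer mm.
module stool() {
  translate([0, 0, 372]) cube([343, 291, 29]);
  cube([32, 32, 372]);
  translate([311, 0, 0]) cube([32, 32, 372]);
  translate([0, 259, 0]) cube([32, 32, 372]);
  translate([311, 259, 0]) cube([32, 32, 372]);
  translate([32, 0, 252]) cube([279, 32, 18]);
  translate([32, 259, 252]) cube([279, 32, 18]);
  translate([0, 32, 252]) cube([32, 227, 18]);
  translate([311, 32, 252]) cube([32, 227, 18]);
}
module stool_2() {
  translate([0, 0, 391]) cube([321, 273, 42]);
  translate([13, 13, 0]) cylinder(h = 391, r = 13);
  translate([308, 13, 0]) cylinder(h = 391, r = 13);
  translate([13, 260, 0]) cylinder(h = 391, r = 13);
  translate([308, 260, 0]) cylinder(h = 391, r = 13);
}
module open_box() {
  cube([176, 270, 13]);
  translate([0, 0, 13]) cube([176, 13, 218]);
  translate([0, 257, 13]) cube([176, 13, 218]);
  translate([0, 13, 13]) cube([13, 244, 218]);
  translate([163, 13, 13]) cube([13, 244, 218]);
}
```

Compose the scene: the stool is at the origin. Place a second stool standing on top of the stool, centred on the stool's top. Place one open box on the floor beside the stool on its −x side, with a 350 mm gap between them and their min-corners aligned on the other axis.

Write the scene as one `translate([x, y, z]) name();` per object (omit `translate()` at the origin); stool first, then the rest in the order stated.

stool();
translate([11, 9, 401]) stool_2();
translate([-526, 0, 0]) open_box();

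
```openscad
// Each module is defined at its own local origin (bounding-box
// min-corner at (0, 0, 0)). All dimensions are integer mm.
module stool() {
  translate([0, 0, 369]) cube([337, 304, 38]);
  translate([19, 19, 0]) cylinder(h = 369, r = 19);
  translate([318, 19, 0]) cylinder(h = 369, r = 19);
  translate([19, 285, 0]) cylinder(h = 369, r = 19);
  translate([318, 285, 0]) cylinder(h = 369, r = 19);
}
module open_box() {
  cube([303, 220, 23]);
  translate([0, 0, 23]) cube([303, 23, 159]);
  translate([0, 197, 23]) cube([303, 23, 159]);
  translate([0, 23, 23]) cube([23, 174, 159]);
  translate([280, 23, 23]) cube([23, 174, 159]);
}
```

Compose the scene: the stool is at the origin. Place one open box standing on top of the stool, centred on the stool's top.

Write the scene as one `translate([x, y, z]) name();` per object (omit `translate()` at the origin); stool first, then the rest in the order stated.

stool();
translate([17, 42, 407]) open_box();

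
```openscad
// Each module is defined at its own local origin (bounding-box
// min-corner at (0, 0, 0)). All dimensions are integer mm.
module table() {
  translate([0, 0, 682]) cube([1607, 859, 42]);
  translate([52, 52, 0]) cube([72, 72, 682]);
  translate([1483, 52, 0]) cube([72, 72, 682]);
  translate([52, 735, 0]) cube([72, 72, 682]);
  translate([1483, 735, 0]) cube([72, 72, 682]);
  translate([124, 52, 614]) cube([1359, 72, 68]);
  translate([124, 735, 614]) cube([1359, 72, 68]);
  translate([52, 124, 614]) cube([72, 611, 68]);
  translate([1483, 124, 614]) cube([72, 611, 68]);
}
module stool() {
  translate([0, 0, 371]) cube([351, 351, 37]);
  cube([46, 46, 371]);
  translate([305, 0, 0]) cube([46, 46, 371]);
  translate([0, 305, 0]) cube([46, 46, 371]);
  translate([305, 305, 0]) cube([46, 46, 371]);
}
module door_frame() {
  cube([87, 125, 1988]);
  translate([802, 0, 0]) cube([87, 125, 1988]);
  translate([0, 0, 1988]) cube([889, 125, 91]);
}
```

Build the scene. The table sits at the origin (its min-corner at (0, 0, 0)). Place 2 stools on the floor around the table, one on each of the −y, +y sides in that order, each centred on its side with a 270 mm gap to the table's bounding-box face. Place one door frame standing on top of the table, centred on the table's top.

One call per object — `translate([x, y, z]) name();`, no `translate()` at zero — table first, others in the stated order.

table();
translate([628, -621, 0]) stool();
translate([628, 1129, 0]) stool();
translate([359, 367, 724]) door_frame();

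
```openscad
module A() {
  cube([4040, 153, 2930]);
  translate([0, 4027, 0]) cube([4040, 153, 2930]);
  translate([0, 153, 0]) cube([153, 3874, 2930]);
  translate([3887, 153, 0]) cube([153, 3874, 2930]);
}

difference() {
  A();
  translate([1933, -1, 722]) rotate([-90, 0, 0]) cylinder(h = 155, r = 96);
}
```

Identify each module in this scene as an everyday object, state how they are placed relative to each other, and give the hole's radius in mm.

A is a house frame. The house frame has a circular hole through its front wall. The hole's radius is 96 mm.

The subtracted cylinder has r = 96 mm.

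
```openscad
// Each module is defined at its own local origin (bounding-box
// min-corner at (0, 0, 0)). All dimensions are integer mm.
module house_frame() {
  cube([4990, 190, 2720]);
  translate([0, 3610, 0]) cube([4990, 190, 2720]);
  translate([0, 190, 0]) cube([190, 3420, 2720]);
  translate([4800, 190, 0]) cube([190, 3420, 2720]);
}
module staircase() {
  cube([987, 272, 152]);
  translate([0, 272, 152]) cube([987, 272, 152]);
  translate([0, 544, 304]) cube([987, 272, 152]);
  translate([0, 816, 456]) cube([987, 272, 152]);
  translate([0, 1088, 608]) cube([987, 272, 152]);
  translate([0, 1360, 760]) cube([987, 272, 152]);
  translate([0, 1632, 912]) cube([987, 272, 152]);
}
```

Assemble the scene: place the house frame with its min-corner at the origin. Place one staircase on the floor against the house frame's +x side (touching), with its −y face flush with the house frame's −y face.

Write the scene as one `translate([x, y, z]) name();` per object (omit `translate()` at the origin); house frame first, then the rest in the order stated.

house_frame();
translate([4990, 0, 0]) staircase();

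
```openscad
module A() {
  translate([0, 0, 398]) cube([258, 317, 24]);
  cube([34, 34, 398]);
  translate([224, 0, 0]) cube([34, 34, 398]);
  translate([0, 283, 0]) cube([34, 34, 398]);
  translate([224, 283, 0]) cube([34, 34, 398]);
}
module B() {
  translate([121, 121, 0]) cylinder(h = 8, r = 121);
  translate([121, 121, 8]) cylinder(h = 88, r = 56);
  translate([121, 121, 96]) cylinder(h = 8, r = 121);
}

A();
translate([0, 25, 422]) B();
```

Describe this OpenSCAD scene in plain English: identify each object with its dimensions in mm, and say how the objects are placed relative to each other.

A is a four-legged stool. The seat is 258×317 mm, 24 mm thick, top at z = 422 mm. It stands on four square legs, each 34×34 mm in cross-section, from z = 0 to the seat underside, each flush with a corner of the seat.

B is a spool: two coaxial disc flanges of radius 121 mm and thickness 8 mm, joined by a core cylinder of radius 56 mm and height 88 mm. The lower flange rests on z = 0 and the three cylinders share a vertical axis.

The spool is on top of the stool.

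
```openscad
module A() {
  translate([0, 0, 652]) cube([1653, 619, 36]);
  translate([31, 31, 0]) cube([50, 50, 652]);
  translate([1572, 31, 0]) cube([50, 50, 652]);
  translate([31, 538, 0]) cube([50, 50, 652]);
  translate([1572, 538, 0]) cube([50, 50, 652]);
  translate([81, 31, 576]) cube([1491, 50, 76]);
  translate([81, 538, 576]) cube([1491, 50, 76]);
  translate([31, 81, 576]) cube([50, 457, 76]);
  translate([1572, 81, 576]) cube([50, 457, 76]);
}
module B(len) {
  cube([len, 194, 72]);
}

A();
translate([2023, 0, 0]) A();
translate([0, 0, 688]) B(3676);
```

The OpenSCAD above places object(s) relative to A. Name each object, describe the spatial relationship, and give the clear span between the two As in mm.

Second table starts at x = 2023; first ends at x = 1653; clear span = 2023 − 1653 = 370 mm.

A is a table. B is a beam. A beam spans the tops of two tables. The clear span between the two tables is 370 mm.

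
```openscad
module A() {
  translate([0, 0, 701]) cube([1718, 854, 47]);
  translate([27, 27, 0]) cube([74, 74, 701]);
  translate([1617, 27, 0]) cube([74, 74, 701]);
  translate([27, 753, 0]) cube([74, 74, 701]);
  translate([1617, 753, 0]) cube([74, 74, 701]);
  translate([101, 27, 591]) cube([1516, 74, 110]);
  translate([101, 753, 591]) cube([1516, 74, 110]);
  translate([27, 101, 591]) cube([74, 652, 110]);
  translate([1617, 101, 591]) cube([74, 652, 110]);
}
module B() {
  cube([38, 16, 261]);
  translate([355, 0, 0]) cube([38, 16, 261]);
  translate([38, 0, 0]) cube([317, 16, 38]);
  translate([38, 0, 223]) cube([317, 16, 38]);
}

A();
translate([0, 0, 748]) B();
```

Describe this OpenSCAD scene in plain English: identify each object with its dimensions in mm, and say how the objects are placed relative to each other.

A is a rectangular dining table. The top is 1718×854×47 mm with its upper surface at z = 748 mm. It stands on four 74×74 mm square legs, each inset 27 mm from the nearest pair of top edges, running from the floor to the underside of the top. Four apron rails, 74 mm thick and 110 mm tall, run between adjacent legs with their top edges flush with the underside of the top and their outer faces flush with the legs' outer faces.

B is a picture frame with a 317×185 mm rectangular opening (x by z) and a uniform 38 mm border on every side. Frame depth is 16 mm along y. It is built from two vertical stiles running the full outside height and two horizontal rails spanning the gap between the stiles.

The picture frame is on top of the table.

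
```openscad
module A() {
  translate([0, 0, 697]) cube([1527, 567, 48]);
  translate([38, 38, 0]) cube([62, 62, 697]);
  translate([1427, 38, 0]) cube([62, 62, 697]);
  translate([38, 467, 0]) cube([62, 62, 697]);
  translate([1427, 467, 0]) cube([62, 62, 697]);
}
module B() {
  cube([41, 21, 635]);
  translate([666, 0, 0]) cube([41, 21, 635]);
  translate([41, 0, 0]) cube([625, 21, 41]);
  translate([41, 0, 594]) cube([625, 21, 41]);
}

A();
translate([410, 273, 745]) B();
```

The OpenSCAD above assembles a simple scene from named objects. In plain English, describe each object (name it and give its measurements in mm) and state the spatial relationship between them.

A is a table with a 1527×567 mm rectangular top, 48 mm thick, top surface at z = 745 mm, supported by four 62×62 mm square legs, each inset 38 mm from the nearest pair of top edges, running from the floor.

B is a picture frame with a 625×553 mm rectangular opening (x by z) and a uniform 41 mm border on every side. Frame depth is 21 mm along y. It is built from two vertical stiles running the full outside height and two horizontal rails spanning the gap between the stiles.

The picture frame is on top of the table, centred.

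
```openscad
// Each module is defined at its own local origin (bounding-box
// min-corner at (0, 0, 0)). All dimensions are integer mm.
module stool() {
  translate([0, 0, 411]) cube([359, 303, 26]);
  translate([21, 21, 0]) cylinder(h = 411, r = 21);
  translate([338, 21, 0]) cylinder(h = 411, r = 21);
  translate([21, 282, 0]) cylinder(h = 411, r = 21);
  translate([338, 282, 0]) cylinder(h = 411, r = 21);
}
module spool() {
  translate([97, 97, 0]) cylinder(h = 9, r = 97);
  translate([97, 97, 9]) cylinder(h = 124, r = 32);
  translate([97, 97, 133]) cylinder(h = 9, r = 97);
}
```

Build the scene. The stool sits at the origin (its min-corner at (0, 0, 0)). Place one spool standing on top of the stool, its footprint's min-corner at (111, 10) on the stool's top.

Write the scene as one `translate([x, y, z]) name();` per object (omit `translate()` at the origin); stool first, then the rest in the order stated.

stool();
translate([111, 10, 437]) spool();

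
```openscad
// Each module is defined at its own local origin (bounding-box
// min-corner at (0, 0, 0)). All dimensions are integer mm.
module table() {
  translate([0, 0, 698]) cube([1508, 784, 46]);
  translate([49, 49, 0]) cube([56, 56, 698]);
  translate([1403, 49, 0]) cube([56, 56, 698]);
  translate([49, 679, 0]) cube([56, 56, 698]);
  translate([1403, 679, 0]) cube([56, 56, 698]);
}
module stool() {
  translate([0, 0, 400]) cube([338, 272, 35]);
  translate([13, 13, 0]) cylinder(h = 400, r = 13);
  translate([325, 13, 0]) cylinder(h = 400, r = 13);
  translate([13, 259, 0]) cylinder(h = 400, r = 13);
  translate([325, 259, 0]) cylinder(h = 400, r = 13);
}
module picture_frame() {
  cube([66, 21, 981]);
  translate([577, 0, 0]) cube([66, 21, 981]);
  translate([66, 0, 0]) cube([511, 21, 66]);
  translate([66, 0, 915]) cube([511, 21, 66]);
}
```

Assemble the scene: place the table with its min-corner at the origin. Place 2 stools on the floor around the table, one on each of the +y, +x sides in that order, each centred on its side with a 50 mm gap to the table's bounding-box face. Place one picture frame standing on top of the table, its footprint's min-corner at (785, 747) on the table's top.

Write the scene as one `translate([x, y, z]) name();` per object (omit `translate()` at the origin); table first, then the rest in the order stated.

table();
translate([585, 834, 0]) stool();
translate([1558, 256, 0]) stool();
translate([785, 747, 744]) picture_frame();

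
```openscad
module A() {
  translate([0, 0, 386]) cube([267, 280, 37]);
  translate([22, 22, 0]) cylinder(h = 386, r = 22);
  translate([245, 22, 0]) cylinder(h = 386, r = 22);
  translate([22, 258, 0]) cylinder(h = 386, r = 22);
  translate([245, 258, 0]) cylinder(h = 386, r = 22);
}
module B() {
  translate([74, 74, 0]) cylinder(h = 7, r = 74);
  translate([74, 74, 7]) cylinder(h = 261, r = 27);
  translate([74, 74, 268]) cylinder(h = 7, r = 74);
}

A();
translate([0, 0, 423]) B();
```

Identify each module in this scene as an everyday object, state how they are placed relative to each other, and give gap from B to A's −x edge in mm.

The spool's min-x is at 0; the stool's min-x is 0; gap = 0 mm.

A is a stool. B is a spool. The spool is on top of the stool. The gap from the spool to the stool's −x edge is 0 mm.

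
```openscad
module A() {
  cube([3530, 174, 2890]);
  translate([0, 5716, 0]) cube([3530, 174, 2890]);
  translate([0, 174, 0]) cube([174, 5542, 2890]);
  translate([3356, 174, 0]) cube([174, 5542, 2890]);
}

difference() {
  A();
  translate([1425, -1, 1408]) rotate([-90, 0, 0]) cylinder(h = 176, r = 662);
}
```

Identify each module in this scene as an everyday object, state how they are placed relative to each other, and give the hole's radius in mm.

A is a house frame. The house frame has a circular hole through its front wall. The hole's radius is 662 mm.

The subtracted cylinder has r = 662 mm.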